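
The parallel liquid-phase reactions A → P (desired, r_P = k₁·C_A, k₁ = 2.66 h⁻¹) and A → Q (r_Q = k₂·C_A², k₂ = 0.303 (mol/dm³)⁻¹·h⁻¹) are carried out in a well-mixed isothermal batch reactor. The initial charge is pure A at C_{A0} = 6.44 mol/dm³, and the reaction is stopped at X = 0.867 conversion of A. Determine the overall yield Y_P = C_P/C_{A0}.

0.623

C_A = C_{A0}(1−X) = 0.8565 mol/dm³.
Along a PFR/batch, dC_P/dC_A = −r_P/(r_P+r_Q) = −k₁/(k₁+k₂·C_A).
Integrating from C_{A0} to C_A: C_P = (2.66/0.303)·ln[(2.66+0.303·6.44)/(2.66+0.303·0.857)] = 8.779·ln(4.611/2.920) = 4.013 mol/dm³.
Y_P = C_P/C_{A0} = 4.013/6.44 = 0.623.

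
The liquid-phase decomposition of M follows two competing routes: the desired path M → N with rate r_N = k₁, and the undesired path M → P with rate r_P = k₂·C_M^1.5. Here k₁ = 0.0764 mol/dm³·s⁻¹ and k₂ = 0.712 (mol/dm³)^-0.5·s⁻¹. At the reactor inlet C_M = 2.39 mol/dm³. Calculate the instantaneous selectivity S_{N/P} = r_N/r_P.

S_{N/P} = r_N/r_P = (k₁)/(k₂·C_M^1.5) = (k₁/k₂)·C_M^-1.5.
= (0.0764) / (0.712×2.390^1.5) = 0.07640/2.631 = 0.0290.

0.0290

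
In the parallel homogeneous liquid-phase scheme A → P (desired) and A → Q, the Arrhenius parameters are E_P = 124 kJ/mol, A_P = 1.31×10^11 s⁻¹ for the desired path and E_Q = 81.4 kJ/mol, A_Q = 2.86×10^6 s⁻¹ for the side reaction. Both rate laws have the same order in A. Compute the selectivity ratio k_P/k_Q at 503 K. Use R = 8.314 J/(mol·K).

1.73

Since both paths have the same order in A, the concentration cancels and S_{P/Q} = k_P/k_Q = (A_P/A_Q)·exp[(E_Q−E_P)/(RT)].
(E_Q−E_P)/(RT) = (81.4−124)×10³/(8.314×503) = -42600/4182 = -10.19.
k_P/k_Q = (1.31×10^11/2.86×10^6)·exp(-10.19) = 45804 × 3.767×10^-5 = 1.73.
Since E_P > E_Q, raising the temperature improves selectivity toward P.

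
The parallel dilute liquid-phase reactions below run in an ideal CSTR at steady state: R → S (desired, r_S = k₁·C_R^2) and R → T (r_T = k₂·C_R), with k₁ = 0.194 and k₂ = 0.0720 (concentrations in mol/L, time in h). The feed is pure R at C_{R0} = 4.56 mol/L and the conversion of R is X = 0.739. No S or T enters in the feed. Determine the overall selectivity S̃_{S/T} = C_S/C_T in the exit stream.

3.21

Exit C_R = C_{R0}(1−X) = 4.56×0.261 = 1.190 mol/L.
In a CSTR the entire volume is at exit conditions, so r_S = 0.194×1.190^2 = 0.2748 and r_T = 0.0720×1.190 = 0.08569.
Overall selectivity = C_S/C_T = r_Sτ/(r_Tτ) = r_S/r_T = 3.21.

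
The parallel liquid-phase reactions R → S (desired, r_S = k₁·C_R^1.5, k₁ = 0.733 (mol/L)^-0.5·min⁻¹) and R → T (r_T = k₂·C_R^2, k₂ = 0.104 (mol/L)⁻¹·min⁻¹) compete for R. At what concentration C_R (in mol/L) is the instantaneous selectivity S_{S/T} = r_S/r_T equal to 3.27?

S_{S/T} = (k₁/k₂)·C_R^-0.5 ⇒ C_R = (S·k₂/k₁)^(-2).
= (3.27×0.104/0.733)^(-2) = (0.4640)^(-2) = 4.65 mol/L.

4.65 mol/L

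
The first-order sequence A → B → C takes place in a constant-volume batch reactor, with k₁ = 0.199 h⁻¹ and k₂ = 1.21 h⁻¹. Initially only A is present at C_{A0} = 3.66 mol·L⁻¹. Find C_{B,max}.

At the optimum, C_{B,max}/C_{A0} = (k₁/k₂)^[k₂/(k₂−k₁)].
= (0.199/1.21)^(1.21/(1.21−0.199)) = (0.1645)^(1.197) = 0.1153.
C_{B,max} = 0.1153×3.66 = 0.422 mol·L⁻¹.

0.422 mol·L⁻¹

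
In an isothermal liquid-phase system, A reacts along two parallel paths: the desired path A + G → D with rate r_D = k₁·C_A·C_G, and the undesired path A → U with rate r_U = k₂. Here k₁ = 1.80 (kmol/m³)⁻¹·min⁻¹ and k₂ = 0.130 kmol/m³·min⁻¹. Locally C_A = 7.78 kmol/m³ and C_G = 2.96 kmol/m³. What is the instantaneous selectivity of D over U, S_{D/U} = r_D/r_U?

S_{D/U} = r_D/r_U = (k₁·C_A·C_G)/(k₂) = (k₁/k₂)·C_A·C_G.
= (1.80×7.780×2.960) / (0.130) = 41.45/0.1300 = 319.
Since the desired path is higher order in A, keeping C_A high (PFR or concentrated feed) favours D.

319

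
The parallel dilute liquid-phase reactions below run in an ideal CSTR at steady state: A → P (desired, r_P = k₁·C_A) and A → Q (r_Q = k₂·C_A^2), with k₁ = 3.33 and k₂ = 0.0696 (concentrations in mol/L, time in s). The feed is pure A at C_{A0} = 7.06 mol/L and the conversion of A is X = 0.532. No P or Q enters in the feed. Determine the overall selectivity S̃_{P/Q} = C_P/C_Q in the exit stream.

Exit C_A = C_{A0}(1−X) = 7.06×0.468 = 3.304 mol/L.
Rates in a CSTR are evaluated at the outlet concentration: r_P = 3.33×3.304 = 11.00, r_Q = 0.0696×3.304^2 = 0.7598.
Overall selectivity = C_P/C_Q = r_Pτ/(r_Qτ) = r_P/r_Q = 14.5.

14.5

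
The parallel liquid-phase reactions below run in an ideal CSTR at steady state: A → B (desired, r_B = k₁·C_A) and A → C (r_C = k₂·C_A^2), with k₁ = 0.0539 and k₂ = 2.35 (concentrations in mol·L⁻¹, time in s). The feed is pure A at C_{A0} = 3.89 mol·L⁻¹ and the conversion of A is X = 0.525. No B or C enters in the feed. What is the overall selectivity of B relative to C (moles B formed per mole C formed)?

0.0124

Exit C_A = C_{A0}(1−X) = 3.89×0.475 = 1.848 mol·L⁻¹.
In a CSTR the entire volume is at exit conditions, so r_B = 0.0539×1.848 = 0.09959 and r_C = 2.35×1.848^2 = 8.023.
Overall selectivity = C_B/C_C = r_Bτ/(r_Cτ) = r_B/r_C = 0.0124.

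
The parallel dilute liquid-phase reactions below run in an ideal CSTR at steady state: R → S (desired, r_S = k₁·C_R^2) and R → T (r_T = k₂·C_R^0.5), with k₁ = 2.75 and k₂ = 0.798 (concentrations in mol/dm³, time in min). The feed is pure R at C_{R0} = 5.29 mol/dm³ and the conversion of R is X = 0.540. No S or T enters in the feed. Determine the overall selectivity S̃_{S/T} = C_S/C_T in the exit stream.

Exit C_R = C_{R0}(1−X) = 5.29×0.460 = 2.433 mol/dm³.
In a CSTR the entire volume is at exit conditions, so r_S = 2.75×2.433^2 = 16.28 and r_T = 0.798×2.433^0.5 = 1.245.
Overall selectivity = C_S/C_T = r_Sτ/(r_Tτ) = r_S/r_T = 13.1.

13.1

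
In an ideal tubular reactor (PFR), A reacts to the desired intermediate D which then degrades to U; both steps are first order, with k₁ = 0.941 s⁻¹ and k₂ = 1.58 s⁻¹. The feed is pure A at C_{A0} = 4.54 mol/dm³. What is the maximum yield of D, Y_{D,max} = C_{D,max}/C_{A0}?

0.278

For a first-order series the maximum intermediate yield is C_{D,max}/C_{A0} = (k₁/k₂)^[k₂/(k₂−k₁)].
= (0.941/1.58)^(1.58/(1.58−0.941)) = (0.5956)^(2.473) = 0.2776.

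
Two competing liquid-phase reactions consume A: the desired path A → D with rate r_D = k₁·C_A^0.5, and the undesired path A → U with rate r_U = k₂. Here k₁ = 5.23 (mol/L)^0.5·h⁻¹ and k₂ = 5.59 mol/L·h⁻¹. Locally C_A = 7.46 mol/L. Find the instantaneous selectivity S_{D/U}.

S_{D/U} = r_D/r_U = (k₁·C_A^0.5)/(k₂) = (k₁/k₂)·C_A^0.5.
= (5.23×7.460^0.5) / (5.59) = 14.28/5.590 = 2.56.
Since the desired path is higher order in A, keeping C_A high (PFR or concentrated feed) favours D.

2.56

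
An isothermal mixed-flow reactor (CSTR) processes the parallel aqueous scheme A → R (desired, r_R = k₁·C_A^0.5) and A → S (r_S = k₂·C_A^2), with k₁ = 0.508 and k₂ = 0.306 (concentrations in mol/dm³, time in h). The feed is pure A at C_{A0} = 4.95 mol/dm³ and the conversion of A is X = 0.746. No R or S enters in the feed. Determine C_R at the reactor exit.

2.00 mol/dm³

Exit C_A = C_{A0}(1−X) = 4.95×0.254 = 1.257 mol/dm³.
In a CSTR the entire volume is at exit conditions, so r_R = 0.508×1.257^0.5 = 0.5696 and r_S = 0.306×1.257^2 = 0.4837.
Fraction of consumed A going to R: r_R/(r_R+r_S) = 0.5408.
C_R = 0.5408·C_{A0}·X = 0.5408×4.95×0.746 = 2.00 mol/dm³.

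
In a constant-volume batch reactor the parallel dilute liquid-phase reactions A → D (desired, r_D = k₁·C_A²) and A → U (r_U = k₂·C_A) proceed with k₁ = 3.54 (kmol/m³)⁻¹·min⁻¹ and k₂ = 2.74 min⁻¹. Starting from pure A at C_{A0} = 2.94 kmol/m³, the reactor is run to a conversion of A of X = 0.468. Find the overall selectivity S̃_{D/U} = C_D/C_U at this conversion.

C_A = C_{A0}(1−X) = 1.564 kmol/m³.
Along a PFR/batch, dC_U/dC_A = −r_U/(r_D+r_U) = −k₂/(k₂+k₁·C_A).
Integrating from C_{A0} to C_A: C_U = (2.74/3.54)·ln[(2.74+3.54·2.94)/(2.74+3.54·1.56)] = 0.7740·ln(13.15/8.277) = 0.3582 kmol/m³.
Then C_D = (C_{A0}−C_A) − C_U = 1.376 − 0.3582 = 1.018 kmol/m³.
S̃_{D/U} = C_D/C_U = 1.018/0.3582 = 2.84.

2.84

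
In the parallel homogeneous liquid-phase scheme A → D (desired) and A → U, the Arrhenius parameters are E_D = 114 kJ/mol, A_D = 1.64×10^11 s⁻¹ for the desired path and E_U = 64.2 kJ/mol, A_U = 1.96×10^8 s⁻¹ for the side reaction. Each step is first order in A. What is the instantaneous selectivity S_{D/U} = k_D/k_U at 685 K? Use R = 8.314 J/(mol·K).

0.133

Since both paths have the same order in A, the concentration cancels and S_{D/U} = k_D/k_U = (A_D/A_U)·exp[(E_U−E_D)/(RT)].
(E_U−E_D)/(RT) = (64.2−114)×10³/(8.314×685) = -49800/5695 = -8.744.
k_D/k_U = (1.64×10^11/1.96×10^8)·exp(-8.744) = 836.7 × 1.594×10^-4 = 0.133.
Since E_D > E_U, raising the temperature improves selectivity toward D.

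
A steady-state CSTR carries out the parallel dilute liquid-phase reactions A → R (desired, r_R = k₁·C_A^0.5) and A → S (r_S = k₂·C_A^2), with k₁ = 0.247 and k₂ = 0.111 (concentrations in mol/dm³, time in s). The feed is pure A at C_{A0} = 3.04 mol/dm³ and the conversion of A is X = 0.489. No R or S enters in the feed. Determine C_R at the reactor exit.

Exit C_A = C_{A0}(1−X) = 3.04×0.511 = 1.553 mol/dm³.
A CSTR operates uniformly at the exit composition, giving r_R = 0.3079 and r_S = 0.2679 (each k·C_A^n at C_A = 1.553).
Fraction of consumed A going to R: r_R/(r_R+r_S) = 0.5347.
C_R = 0.5347·C_{A0}·X = 0.5347×3.04×0.489 = 0.795 mol/dm³.

0.795 mol/dm³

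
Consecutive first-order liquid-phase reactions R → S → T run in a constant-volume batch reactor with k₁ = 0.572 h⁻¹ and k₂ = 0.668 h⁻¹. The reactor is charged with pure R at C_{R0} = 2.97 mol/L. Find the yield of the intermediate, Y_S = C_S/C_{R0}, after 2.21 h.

0.322

Solving the coupled first-order balances gives C_S(t) = [k₁/(k₂−k₁)]·C_{R0}·(e^(−k₁t) − e^(−k₂t)).
e^(−k₁t) = e^(−0.572×2.21) = e^(−1.264) = 0.2825; e^(−k₂t) = e^(−1.476) = 0.2285.
C_S = 0.572×2.97/(0.668−0.572) × (0.2825−0.2285) = 17.70×0.05400 = 0.9556 mol/L.
Y_S = C_S/C_{R0} = 0.9556/2.97 = 0.322.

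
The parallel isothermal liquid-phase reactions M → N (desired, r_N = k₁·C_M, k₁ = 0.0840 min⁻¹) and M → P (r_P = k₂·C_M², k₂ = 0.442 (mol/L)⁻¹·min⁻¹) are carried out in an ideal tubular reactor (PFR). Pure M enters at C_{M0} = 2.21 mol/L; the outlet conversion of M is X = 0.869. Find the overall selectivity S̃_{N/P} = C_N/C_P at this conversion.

C_M = C_{M0}(1−X) = 0.2895 mol/L.
Along a PFR/batch, dC_N/dC_M = −r_N/(r_N+r_P) = −k₁/(k₁+k₂·C_M).
Integrating from C_{M0} to C_M: C_N = (0.0840/0.442)·ln[(0.0840+0.442·2.21)/(0.0840+0.442·0.290)] = 0.1900·ln(1.061/0.2120) = 0.3060 mol/L.
C_P = (C_{M0}−C_M)−C_N = 1.614 mol/L; S̃_{N/P} = 0.3060/1.614 = 0.190.

0.190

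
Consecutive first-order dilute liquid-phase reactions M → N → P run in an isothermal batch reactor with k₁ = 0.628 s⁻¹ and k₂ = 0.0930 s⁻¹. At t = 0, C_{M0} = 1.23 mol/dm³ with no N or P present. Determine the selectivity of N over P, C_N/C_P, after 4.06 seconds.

For first-order series with pure M initially, C_N(t) = k₁C_{M0}/(k₂−k₁)·(e^(−k₁t) − e^(−k₂t)).
e^(−k₁t) = e^(−0.628×4.06) = e^(−2.550) = 0.07811; e^(−k₂t) = e^(−0.3776) = 0.6855.
C_N = 0.628×1.23/(0.0930−0.628) × (0.07811−0.6855) = (-1.444)×(-0.6074) = 0.8770 mol/dm³.
C_M = C_{M0}e^(−k₁t) = 0.09607 mol/dm³, so C_P = C_{M0}−C_M−C_N = 0.2569 mol/dm³; C_N/C_P = 3.41.

3.41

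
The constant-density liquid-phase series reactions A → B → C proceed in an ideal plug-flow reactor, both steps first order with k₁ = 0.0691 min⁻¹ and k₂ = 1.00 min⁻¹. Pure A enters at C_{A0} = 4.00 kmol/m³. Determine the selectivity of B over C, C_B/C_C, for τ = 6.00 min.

0.168

The intermediate concentration in a first-order A→B→C sequence is C_B = k₁C_{A0}(e^(−k₁τ) − e^(−k₂τ))/(k₂−k₁).
e^(−k₁τ) = e^(−0.0691×6.00) = e^(−0.4146) = 0.6606; e^(−k₂τ) = e^(−6.000) = 0.002479.
C_B = 0.0691×4.00/(1.00−0.0691) × (0.6606−0.002479) = 0.2969×0.6581 = 0.1954 kmol/m³.
C_A = C_{A0}e^(−k₁τ) = 2.642 kmol/m³, so C_C = C_{A0}−C_A−C_B = 1.162 kmol/m³; C_B/C_C = 0.168.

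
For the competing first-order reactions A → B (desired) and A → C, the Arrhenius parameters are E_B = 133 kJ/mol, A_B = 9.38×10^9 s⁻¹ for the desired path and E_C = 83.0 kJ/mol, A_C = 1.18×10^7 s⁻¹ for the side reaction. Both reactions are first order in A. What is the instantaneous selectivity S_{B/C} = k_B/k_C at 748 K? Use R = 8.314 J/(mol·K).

0.256

With equal orders, S_{B/C} = k_B/k_C = (A_B/A_C)·exp[(E_C−E_B)/(RT)].
(E_C−E_B)/(RT) = (83.0−133)×10³/(8.314×748) = -50000/6219 = -8.040.
k_B/k_C = (9.38×10^9/1.18×10^7)·exp(-8.040) = 794.9 × 3.223×10^-4 = 0.256.
Since E_B > E_C, raising the temperature improves selectivity toward B.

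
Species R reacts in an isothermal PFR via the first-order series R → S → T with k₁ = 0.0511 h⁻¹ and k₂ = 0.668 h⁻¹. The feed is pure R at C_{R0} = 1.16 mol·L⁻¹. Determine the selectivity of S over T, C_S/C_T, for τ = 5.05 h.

Solving the coupled first-order balances gives C_S(τ) = [k₁/(k₂−k₁)]·C_{R0}·(e^(−k₁τ) − e^(−k₂τ)).
e^(−k₁τ) = e^(−0.0511×5.05) = e^(−0.2581) = 0.7726; e^(−k₂τ) = e^(−3.373) = 0.03427.
C_S = 0.0511×1.16/(0.668−0.0511) × (0.7726−0.03427) = 0.09609×0.7383 = 0.07094 mol·L⁻¹.
C_R = C_{R0}e^(−k₁τ) = 0.8962 mol·L⁻¹, so C_T = C_{R0}−C_R−C_S = 0.1929 mol·L⁻¹; C_S/C_T = 0.368.

0.368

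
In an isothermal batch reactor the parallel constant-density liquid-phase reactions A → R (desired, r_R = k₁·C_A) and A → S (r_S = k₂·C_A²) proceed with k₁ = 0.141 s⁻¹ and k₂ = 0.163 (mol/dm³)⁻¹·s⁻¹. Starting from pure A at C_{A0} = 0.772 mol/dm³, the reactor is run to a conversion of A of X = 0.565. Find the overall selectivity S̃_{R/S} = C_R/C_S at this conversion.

C_A = C_{A0}(1−X) = 0.3358 mol/dm³.
Along a PFR/batch, dC_R/dC_A = −r_R/(r_R+r_S) = −k₁/(k₁+k₂·C_A).
Integrating from C_{A0} to C_A: C_R = (0.141/0.163)·ln[(0.141+0.163·0.772)/(0.141+0.163·0.336)] = 0.8650·ln(0.2668/0.1957) = 0.2680 mol/dm³.
C_S = (C_{A0}−C_A)−C_R = 0.1681 mol/dm³; S̃_{R/S} = 0.2680/0.1681 = 1.59.

1.59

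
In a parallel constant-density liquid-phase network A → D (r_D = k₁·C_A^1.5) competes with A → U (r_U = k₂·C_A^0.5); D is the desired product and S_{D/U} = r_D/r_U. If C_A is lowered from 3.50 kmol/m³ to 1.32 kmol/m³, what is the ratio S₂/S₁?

0.377

S_{D/U} = (k₁/k₂)·C_A, so S₂/S₁ = (C_{A,2}/C_{A,1}).
= 1.32/3.50 = 0.377.
Selectivity toward D falls as C_A falls — high-concentration operation is favoured.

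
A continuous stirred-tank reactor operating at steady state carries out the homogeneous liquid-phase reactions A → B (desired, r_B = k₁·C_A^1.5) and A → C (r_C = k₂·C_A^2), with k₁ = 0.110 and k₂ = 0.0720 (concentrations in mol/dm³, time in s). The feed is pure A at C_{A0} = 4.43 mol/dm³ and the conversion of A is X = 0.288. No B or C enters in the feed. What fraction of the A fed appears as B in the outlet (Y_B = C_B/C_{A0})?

Exit C_A = C_{A0}(1−X) = 4.43×0.712 = 3.154 mol/dm³.
A CSTR operates uniformly at the exit composition, giving r_B = 0.6162 and r_C = 0.7163 (each k·C_A^n at C_A = 3.154).
Fraction of consumed A going to B: r_B/(r_B+r_C) = 0.4624.
C_B = 0.4624·C_{A0}·X = 0.4624×4.43×0.288 = 0.590 mol/dm³; Y_B = C_B/C_{A0} = 0.133.

0.133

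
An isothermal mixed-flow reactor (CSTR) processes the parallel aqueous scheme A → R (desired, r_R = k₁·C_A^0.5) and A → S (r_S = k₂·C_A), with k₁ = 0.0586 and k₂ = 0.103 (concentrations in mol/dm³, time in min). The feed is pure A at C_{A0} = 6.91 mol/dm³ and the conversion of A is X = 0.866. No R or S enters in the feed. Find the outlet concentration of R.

2.22 mol/dm³

Exit C_A = C_{A0}(1−X) = 6.91×0.134 = 0.9259 mol/dm³.
A CSTR operates uniformly at the exit composition, giving r_R = 0.05639 and r_S = 0.09537 (each k·C_A^n at C_A = 0.9259).
Fraction of consumed A going to R: r_R/(r_R+r_S) = 0.3716.
C_R = 0.3716·C_{A0}·X = 0.3716×6.91×0.866 = 2.22 mol/dm³.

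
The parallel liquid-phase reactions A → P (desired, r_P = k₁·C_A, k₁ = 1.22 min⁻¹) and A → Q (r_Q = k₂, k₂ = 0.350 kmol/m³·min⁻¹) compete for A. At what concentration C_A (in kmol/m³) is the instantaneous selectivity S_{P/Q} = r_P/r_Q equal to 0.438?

0.126 kmol/m³

S_{P/Q} = (k₁/k₂)·C_A ⇒ C_A = S·k₂/k₁.
= 0.438×0.350/1.22 = 0.126 kmol/m³.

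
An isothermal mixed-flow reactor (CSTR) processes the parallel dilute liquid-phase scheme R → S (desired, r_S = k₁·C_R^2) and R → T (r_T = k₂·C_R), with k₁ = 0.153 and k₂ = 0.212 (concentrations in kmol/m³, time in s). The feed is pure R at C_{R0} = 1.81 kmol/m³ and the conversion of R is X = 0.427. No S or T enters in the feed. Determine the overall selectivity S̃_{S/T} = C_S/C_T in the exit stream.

0.748

Exit C_R = C_{R0}(1−X) = 1.81×0.573 = 1.037 kmol/m³.
In a CSTR the entire volume is at exit conditions, so r_S = 0.153×1.037^2 = 0.1646 and r_T = 0.212×1.037 = 0.2199.
Overall selectivity = C_S/C_T = r_Sτ/(r_Tτ) = r_S/r_T = 0.748.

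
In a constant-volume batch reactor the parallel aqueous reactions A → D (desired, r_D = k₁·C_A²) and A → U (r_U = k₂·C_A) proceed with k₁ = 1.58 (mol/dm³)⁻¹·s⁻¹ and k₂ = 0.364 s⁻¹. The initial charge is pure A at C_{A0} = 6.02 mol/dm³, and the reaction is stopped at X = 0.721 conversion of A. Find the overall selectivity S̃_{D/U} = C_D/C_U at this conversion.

C_A = C_{A0}(1−X) = 1.680 mol/dm³.
Along a PFR/batch, dC_U/dC_A = −r_U/(r_D+r_U) = −k₂/(k₂+k₁·C_A).
Integrating from C_{A0} to C_A: C_U = (0.364/1.58)·ln[(0.364+1.58·6.02)/(0.364+1.58·1.68)] = 0.2304·ln(9.876/3.018) = 0.2731 mol/dm³.
Then C_D = (C_{A0}−C_A) − C_U = 4.340 − 0.2731 = 4.067 mol/dm³.
S̃_{D/U} = C_D/C_U = 4.067/0.2731 = 14.9.

14.9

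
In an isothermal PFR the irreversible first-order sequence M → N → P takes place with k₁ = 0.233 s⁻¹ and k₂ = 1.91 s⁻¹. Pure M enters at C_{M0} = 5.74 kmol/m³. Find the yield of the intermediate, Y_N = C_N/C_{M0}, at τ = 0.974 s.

0.0891

The intermediate concentration in a first-order A→B→C sequence is C_N = k₁C_{M0}(e^(−k₁τ) − e^(−k₂τ))/(k₂−k₁).
e^(−k₁τ) = e^(−0.233×0.974) = e^(−0.2269) = 0.7970; e^(−k₂τ) = e^(−1.860) = 0.1556.
C_N = 0.233×5.74/(1.91−0.233) × (0.7970−0.1556) = 0.7975×0.6413 = 0.5115 kmol/m³.
Y_N = C_N/C_{M0} = 0.5115/5.74 = 0.0891.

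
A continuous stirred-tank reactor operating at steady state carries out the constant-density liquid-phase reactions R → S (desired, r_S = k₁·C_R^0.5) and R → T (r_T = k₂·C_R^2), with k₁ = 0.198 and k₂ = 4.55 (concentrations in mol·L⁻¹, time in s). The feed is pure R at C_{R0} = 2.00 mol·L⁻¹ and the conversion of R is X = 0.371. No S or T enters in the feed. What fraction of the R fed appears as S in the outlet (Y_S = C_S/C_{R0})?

Exit C_R = C_{R0}(1−X) = 2.00×0.629 = 1.258 mol·L⁻¹.
In a CSTR the entire volume is at exit conditions, so r_S = 0.198×1.258^0.5 = 0.2221 and r_T = 4.55×1.258^2 = 7.201.
Fraction of consumed R going to S: r_S/(r_S+r_T) = 0.02992.
C_S = 0.02992·C_{R0}·X = 0.02992×2.00×0.371 = 0.0222 mol·L⁻¹; Y_S = C_S/C_{R0} = 0.0111.

0.0111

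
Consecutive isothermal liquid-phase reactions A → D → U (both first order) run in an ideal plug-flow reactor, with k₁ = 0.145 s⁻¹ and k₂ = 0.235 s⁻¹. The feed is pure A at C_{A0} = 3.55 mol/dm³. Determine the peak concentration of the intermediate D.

1.01 mol/dm³

For a first-order series the maximum intermediate yield is C_{D,max}/C_{A0} = (k₁/k₂)^[k₂/(k₂−k₁)].
= (0.145/0.235)^(0.235/(0.235−0.145)) = (0.6170)^(2.611) = 0.2834.
C_{D,max} = 0.2834×3.55 = 1.01 mol/dm³.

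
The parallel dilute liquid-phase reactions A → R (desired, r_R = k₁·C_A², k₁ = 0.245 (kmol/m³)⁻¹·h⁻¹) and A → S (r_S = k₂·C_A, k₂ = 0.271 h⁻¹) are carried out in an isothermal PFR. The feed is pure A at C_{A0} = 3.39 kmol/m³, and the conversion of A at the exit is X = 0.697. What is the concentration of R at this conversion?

C_A = C_{A0}(1−X) = 1.027 kmol/m³.
Along a PFR/batch, dC_S/dC_A = −r_S/(r_R+r_S) = −k₂/(k₂+k₁·C_A).
Integrating from C_{A0} to C_A: C_S = (0.271/0.245)·ln[(0.271+0.245·3.39)/(0.271+0.245·1.03)] = 1.106·ln(1.102/0.5227) = 0.8247 kmol/m³.
Then C_R = (C_{A0}−C_A) − C_S = 2.363 − 0.8247 = 1.538 kmol/m³.

1.54 kmol/m³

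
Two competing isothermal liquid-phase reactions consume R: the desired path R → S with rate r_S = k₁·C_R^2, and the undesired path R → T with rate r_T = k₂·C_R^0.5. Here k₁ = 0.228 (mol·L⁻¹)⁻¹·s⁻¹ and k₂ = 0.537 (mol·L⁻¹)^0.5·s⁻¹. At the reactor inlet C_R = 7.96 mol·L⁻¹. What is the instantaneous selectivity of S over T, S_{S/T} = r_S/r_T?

S_{S/T} = r_S/r_T = (k₁·C_R^2)/(k₂·C_R^0.5) = (k₁/k₂)·C_R^1.5.
= (0.228×7.960^2) / (0.537×7.960^0.5) = 14.45/1.515 = 9.54.
Since the desired path is higher order in R, keeping C_R high (PFR or concentrated feed) favours S.

9.54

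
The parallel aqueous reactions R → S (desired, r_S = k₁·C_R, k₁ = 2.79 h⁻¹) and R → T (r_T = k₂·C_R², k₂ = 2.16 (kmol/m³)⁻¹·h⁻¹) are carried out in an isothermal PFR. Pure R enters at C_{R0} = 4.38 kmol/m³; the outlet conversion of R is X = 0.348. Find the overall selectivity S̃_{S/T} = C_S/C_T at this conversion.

C_R = C_{R0}(1−X) = 2.856 kmol/m³.
Along a PFR/batch, dC_S/dC_R = −r_S/(r_S+r_T) = −k₁/(k₁+k₂·C_R).
Integrating from C_{R0} to C_R: C_S = (2.79/2.16)·ln[(2.79+2.16·4.38)/(2.79+2.16·2.86)] = 1.292·ln(12.25/8.958) = 0.4043 kmol/m³.
C_T = (C_{R0}−C_R)−C_S = 1.120 kmol/m³; S̃_{S/T} = 0.4043/1.120 = 0.361.

0.361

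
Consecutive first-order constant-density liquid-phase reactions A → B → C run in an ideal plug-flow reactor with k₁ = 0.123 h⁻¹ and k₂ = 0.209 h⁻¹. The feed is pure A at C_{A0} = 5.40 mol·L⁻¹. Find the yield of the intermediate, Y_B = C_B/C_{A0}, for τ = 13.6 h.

0.185

For first-order series with pure A initially, C_B(τ) = k₁C_{A0}/(k₂−k₁)·(e^(−k₁τ) − e^(−k₂τ)).
e^(−k₁τ) = e^(−0.123×13.6) = e^(−1.673) = 0.1877; e^(−k₂τ) = e^(−2.842) = 0.05829.
C_B = 0.123×5.40/(0.209−0.123) × (0.1877−0.05829) = 7.723×0.1294 = 0.9997 mol·L⁻¹.
Y_B = C_B/C_{A0} = 0.9997/5.40 = 0.185.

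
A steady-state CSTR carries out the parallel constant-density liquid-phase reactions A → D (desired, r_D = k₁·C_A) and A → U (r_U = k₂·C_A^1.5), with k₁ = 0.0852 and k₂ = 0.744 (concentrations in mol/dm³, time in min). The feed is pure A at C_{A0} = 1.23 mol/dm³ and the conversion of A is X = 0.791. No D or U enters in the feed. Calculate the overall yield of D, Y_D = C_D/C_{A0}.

0.146

Exit C_A = C_{A0}(1−X) = 1.23×0.209 = 0.2571 mol/dm³.
Rates in a CSTR are evaluated at the outlet concentration: r_D = 0.0852×0.2571 = 0.02190, r_U = 0.744×0.2571^1.5 = 0.09697.
Fraction of consumed A going to D: r_D/(r_D+r_U) = 0.1842.
C_D = 0.1842·C_{A0}·X = 0.1842×1.23×0.791 = 0.179 mol/dm³; Y_D = C_D/C_{A0} = 0.146.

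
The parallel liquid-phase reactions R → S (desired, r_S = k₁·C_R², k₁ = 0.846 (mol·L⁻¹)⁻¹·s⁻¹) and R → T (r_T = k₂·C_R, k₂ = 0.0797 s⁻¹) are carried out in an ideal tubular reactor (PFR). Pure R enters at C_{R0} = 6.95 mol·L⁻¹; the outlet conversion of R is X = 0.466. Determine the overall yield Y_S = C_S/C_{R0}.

C_R = C_{R0}(1−X) = 3.711 mol·L⁻¹.
Along a PFR/batch, dC_T/dC_R = −r_T/(r_S+r_T) = −k₂/(k₂+k₁·C_R).
Integrating from C_{R0} to C_R: C_T = (0.0797/0.846)·ln[(0.0797+0.846·6.95)/(0.0797+0.846·3.71)] = 0.09421·ln(5.959/3.219) = 0.05801 mol·L⁻¹.
Then C_S = (C_{R0}−C_R) − C_T = 3.239 − 0.05801 = 3.181 mol·L⁻¹.
Y_S = C_S/C_{R0} = 3.181/6.95 = 0.458.

0.458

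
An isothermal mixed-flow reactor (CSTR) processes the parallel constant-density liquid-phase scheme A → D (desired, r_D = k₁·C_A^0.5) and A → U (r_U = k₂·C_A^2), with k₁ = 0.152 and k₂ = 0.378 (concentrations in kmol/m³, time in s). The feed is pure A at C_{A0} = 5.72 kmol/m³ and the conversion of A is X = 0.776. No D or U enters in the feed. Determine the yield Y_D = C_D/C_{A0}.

Exit C_A = C_{A0}(1−X) = 5.72×0.224 = 1.281 kmol/m³.
A CSTR operates uniformly at the exit composition, giving r_D = 0.1721 and r_U = 0.6206 (each k·C_A^n at C_A = 1.281).
Fraction of consumed A going to D: r_D/(r_D+r_U) = 0.2171.
C_D = 0.2171·C_{A0}·X = 0.2171×5.72×0.776 = 0.964 kmol/m³; Y_D = C_D/C_{A0} = 0.168.

0.168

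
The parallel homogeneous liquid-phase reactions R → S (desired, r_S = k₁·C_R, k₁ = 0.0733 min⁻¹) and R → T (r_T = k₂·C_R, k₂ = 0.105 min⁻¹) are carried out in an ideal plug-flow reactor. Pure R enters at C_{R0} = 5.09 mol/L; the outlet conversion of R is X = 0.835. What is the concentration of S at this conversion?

C_R = C_{R0}(1−X) = 0.8399 mol/L.
Both paths are first order in R, so the instantaneous fraction to S is constant: dC_S/d(−C_R) = k₁/(k₁+k₂) = 0.4111.
C_S = 0.4111·(C_{R0}−C_R) = 0.4111×4.250 = 1.75 mol/L.

1.75 mol/L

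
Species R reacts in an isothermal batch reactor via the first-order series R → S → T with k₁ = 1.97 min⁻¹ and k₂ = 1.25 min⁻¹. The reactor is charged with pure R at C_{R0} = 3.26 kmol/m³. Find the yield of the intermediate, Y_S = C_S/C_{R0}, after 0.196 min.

Solving the coupled first-order balances gives C_S(t) = [k₁/(k₂−k₁)]·C_{R0}·(e^(−k₁t) − e^(−k₂t)).
e^(−k₁t) = e^(−1.97×0.196) = e^(−0.3861) = 0.6797; e^(−k₂t) = e^(−0.2450) = 0.7827.
C_S = 1.97×3.26/(1.25−1.97) × (0.6797−0.7827) = (-8.920)×(-0.1030) = 0.9189 kmol/m³.
Y_S = C_S/C_{R0} = 0.9189/3.26 = 0.282.

0.282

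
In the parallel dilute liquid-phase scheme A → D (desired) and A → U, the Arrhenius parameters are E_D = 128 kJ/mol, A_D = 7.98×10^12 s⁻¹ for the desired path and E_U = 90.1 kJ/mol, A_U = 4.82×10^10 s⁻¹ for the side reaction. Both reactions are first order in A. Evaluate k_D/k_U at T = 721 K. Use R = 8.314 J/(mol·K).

0.297

With equal orders, S_{D/U} = k_D/k_U = (A_D/A_U)·exp[(E_U−E_D)/(RT)].
(E_U−E_D)/(RT) = (90.1−128)×10³/(8.314×721) = -37900/5994 = -6.323.
k_D/k_U = (7.98×10^12/4.82×10^10)·exp(-6.323) = 165.6 × 0.001795 = 0.297.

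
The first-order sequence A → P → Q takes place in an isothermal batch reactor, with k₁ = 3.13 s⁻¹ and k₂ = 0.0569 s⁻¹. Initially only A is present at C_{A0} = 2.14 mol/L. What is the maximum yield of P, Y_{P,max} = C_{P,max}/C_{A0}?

For a first-order series the maximum intermediate yield is C_{P,max}/C_{A0} = (k₁/k₂)^[k₂/(k₂−k₁)].
= (3.13/0.0569)^(0.0569/(0.0569−3.13)) = (55.01)^(-0.01852) = 0.9285.

0.928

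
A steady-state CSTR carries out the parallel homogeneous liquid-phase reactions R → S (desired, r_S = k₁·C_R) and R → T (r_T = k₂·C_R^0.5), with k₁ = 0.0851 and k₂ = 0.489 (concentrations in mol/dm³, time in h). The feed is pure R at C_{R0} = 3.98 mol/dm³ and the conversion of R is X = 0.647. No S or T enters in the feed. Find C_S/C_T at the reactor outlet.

0.206

Exit C_R = C_{R0}(1−X) = 3.98×0.353 = 1.405 mol/dm³.
Rates in a CSTR are evaluated at the outlet concentration: r_S = 0.0851×1.405 = 0.1196, r_T = 0.489×1.405^0.5 = 0.5796.
Overall selectivity = C_S/C_T = r_Sτ/(r_Tτ) = r_S/r_T = 0.206.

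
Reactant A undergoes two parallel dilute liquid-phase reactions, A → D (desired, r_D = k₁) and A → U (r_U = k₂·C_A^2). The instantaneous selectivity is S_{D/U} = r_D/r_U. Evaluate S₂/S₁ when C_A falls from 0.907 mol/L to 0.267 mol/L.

11.5

S_{D/U} = (k₁/k₂)·C_A^-2, so S₂/S₁ = (C_{A,2}/C_{A,1})^-2.
= (0.267/0.907)^(-2) = (0.2944)^(-2) = 11.5.
Selectivity toward D rises as C_A falls — low-concentration operation is favoured.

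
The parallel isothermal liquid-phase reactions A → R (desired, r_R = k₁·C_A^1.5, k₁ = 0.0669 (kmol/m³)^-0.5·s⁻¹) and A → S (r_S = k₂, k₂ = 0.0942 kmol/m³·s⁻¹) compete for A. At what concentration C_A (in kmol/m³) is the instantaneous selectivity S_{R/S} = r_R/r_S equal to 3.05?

S_{R/S} = (k₁/k₂)·C_A^1.5 ⇒ C_A = (S·k₂/k₁)^(1/1.5).
= (3.05×0.0942/0.0669)^(0.6667) = (4.295)^(0.6667) = 2.64 kmol/m³.

2.64 kmol/m³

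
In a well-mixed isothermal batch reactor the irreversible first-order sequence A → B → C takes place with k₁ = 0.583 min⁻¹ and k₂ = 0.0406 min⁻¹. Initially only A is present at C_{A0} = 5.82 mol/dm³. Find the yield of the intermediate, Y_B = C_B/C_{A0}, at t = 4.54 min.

Solving the coupled first-order balances gives C_B(t) = [k₁/(k₂−k₁)]·C_{A0}·(e^(−k₁t) − e^(−k₂t)).
e^(−k₁t) = e^(−0.583×4.54) = e^(−2.647) = 0.07088; e^(−k₂t) = e^(−0.1843) = 0.8317.
C_B = 0.583×5.82/(0.0406−0.583) × (0.07088−0.8317) = (-6.256)×(-0.7608) = 4.759 mol/dm³.
Y_B = C_B/C_{A0} = 4.759/5.82 = 0.818.

0.818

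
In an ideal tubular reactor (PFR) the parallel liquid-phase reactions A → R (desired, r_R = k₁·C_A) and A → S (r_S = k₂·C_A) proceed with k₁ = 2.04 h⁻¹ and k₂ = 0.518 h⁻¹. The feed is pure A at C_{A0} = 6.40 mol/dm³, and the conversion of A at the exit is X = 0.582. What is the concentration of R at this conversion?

2.97 mol/dm³

C_A = C_{A0}(1−X) = 2.675 mol/dm³.
Both paths are first order in A, so the instantaneous fraction to R is constant: dC_R/d(−C_A) = k₁/(k₁+k₂) = 0.7975.
C_R = 0.7975·(C_{A0}−C_A) = 0.7975×3.725 = 2.97 mol/dm³.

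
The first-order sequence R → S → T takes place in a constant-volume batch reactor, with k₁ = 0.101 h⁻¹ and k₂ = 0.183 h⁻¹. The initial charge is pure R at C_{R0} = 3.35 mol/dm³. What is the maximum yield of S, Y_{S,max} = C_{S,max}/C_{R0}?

For a first-order series the maximum intermediate yield is C_{S,max}/C_{R0} = (k₁/k₂)^[k₂/(k₂−k₁)].
= (0.101/0.183)^(0.183/(0.183−0.101)) = (0.5519)^(2.232) = 0.2654.

0.265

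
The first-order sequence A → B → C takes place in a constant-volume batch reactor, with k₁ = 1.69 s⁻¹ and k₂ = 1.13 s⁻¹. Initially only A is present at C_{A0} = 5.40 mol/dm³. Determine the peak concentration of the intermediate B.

2.40 mol/dm³

For a first-order series the maximum intermediate yield is C_{B,max}/C_{A0} = (k₁/k₂)^[k₂/(k₂−k₁)].
= (1.69/1.13)^(1.13/(1.13−1.69)) = (1.496)^(-2.018) = 0.4439.
C_{B,max} = 0.4439×5.40 = 2.40 mol/dm³.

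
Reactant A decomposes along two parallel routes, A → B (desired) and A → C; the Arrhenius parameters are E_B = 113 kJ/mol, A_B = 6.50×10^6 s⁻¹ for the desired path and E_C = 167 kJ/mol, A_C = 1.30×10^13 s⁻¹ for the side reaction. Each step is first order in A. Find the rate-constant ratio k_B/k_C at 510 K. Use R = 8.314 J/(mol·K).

0.170

k_B/k_C = (A_B/A_C)·exp[−(E_B−E_C)/(RT)] = (A_B/A_C)·exp[(E_C−E_B)/(RT)].
(E_C−E_B)/(RT) = (167−113)×10³/(8.314×510) = 54000/4240 = 12.74.
k_B/k_C = (6.50×10^6/1.30×10^13)·exp(12.74) = 5.000×10^-7 × 3.396×10^5 = 0.170.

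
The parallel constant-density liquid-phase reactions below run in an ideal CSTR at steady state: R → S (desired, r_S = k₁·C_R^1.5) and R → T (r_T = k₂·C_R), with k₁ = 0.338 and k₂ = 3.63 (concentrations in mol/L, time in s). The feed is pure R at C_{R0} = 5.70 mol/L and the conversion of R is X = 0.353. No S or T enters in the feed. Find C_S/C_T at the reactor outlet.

Exit C_R = C_{R0}(1−X) = 5.70×0.647 = 3.688 mol/L.
In a CSTR the entire volume is at exit conditions, so r_S = 0.338×3.688^1.5 = 2.394 and r_T = 3.63×3.688 = 13.39.
Overall selectivity = C_S/C_T = r_Sτ/(r_Tτ) = r_S/r_T = 0.179.

0.179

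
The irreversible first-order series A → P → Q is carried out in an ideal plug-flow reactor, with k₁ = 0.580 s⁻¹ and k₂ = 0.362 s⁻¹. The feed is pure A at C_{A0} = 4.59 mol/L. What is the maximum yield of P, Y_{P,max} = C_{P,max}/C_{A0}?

0.457

Evaluating C_P at τ_opt = ln(k₂/k₁)/(k₂−k₁) gives C_{P,max}/C_{A0} = (k₁/k₂)^[k₂/(k₂−k₁)].
= (0.580/0.362)^(0.362/(0.362−0.580)) = (1.602)^(-1.661) = 0.4571.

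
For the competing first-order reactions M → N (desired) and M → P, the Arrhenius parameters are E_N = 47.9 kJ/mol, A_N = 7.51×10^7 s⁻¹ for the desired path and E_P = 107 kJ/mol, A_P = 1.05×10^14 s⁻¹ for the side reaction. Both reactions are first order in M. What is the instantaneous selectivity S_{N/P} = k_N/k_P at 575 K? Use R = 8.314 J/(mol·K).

k_N/k_P = (A_N/A_P)·exp[−(E_N−E_P)/(RT)] = (A_N/A_P)·exp[(E_P−E_N)/(RT)].
(E_P−E_N)/(RT) = (107−47.9)×10³/(8.314×575) = 59100/4781 = 12.36.
k_N/k_P = (7.51×10^7/1.05×10^14)·exp(12.36) = 7.152×10^-7 × 2.339×10^5 = 0.167.
Since E_N < E_P, lowering the temperature improves selectivity toward N.

0.167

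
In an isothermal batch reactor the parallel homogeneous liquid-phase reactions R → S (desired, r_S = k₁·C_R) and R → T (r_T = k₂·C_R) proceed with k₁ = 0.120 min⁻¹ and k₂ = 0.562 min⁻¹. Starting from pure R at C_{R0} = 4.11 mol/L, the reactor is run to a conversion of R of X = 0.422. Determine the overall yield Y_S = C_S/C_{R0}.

C_R = C_{R0}(1−X) = 2.376 mol/L.
Both paths are first order in R, so the instantaneous fraction to S is constant: dC_S/d(−C_R) = k₁/(k₁+k₂) = 0.1760.
C_S = 0.1760·(C_{R0}−C_R) = 0.1760×1.734 = 0.305 mol/L.
Y_S = C_S/C_{R0} = 0.3052/4.11 = 0.0743.

0.0743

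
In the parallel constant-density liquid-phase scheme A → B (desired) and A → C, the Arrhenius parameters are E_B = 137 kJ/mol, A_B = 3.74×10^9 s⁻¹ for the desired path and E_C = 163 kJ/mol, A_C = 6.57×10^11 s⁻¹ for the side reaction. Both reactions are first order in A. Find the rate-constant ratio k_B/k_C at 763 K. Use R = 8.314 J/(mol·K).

With equal orders, S_{B/C} = k_B/k_C = (A_B/A_C)·exp[(E_C−E_B)/(RT)].
(E_C−E_B)/(RT) = (163−137)×10³/(8.314×763) = 26000/6344 = 4.099.
k_B/k_C = (3.74×10^9/6.57×10^11)·exp(4.099) = 0.005693 × 60.26 = 0.343.

0.343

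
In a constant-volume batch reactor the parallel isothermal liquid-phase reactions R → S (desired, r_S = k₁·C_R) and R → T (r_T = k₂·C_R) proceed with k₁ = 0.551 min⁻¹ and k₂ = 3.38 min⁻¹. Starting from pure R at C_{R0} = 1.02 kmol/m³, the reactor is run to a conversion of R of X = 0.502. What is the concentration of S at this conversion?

0.0718 kmol/m³

C_R = C_{R0}(1−X) = 0.5080 kmol/m³.
Both paths are first order in R, so the instantaneous fraction to S is constant: dC_S/d(−C_R) = k₁/(k₁+k₂) = 0.1402.
C_S = 0.1402·(C_{R0}−C_R) = 0.1402×0.5120 = 0.0718 kmol/m³.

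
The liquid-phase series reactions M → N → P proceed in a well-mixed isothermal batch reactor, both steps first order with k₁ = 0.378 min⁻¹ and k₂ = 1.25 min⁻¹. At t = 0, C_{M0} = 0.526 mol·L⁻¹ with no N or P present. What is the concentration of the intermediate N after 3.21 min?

For first-order series with pure M initially, C_N(t) = k₁C_{M0}/(k₂−k₁)·(e^(−k₁t) − e^(−k₂t)).
e^(−k₁t) = e^(−0.378×3.21) = e^(−1.213) = 0.2972; e^(−k₂t) = e^(−4.013) = 0.01809.
C_N = 0.378×0.526/(1.25−0.378) × (0.2972−0.01809) = 0.2280×0.2791 = 0.06364 mol·L⁻¹.

0.0636 mol·L⁻¹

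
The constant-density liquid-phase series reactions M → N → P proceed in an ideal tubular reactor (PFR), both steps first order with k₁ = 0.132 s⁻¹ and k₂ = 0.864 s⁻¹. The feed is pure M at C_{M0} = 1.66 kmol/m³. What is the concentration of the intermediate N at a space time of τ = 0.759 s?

0.115 kmol/m³

The intermediate concentration in a first-order A→B→C sequence is C_N = k₁C_{M0}(e^(−k₁τ) − e^(−k₂τ))/(k₂−k₁).
e^(−k₁τ) = e^(−0.132×0.759) = e^(−0.1002) = 0.9047; e^(−k₂τ) = e^(−0.6558) = 0.5190.
C_N = 0.132×1.66/(0.864−0.132) × (0.9047−0.5190) = 0.2993×0.3856 = 0.1154 kmol/m³.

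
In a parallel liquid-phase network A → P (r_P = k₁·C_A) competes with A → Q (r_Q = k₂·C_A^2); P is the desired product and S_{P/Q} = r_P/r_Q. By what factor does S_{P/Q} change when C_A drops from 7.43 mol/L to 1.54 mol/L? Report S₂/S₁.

4.82

S_{P/Q} = (k₁/k₂)·C_A⁻¹, so S₂/S₁ = (C_{A,2}/C_{A,1})⁻¹.
= 7.43/1.54 = 4.82.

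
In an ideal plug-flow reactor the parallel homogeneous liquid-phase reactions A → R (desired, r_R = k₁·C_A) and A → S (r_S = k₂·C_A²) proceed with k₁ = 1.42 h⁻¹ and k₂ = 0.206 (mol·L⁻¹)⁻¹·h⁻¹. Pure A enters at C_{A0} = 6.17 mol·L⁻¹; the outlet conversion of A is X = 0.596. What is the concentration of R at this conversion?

2.28 mol·L⁻¹

C_A = C_{A0}(1−X) = 2.493 mol·L⁻¹.
Along a PFR/batch, dC_R/dC_A = −r_R/(r_R+r_S) = −k₁/(k₁+k₂·C_A).
Integrating from C_{A0} to C_A: C_R = (1.42/0.206)·ln[(1.42+0.206·6.17)/(1.42+0.206·2.49)] = 6.893·ln(2.691/1.933) = 2.279 mol·L⁻¹.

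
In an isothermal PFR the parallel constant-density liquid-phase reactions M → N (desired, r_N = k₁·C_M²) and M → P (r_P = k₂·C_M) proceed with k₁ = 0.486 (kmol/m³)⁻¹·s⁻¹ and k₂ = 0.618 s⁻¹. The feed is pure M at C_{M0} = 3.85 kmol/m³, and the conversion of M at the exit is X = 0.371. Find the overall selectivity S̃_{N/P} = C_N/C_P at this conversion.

C_M = C_{M0}(1−X) = 2.422 kmol/m³.
Along a PFR/batch, dC_P/dC_M = −r_P/(r_N+r_P) = −k₂/(k₂+k₁·C_M).
Integrating from C_{M0} to C_M: C_P = (0.618/0.486)·ln[(0.618+0.486·3.85)/(0.618+0.486·2.42)] = 1.272·ln(2.489/1.795) = 0.4158 kmol/m³.
Then C_N = (C_{M0}−C_M) − C_P = 1.428 − 0.4158 = 1.013 kmol/m³.
S̃_{N/P} = C_N/C_P = 1.013/0.4158 = 2.44.

2.44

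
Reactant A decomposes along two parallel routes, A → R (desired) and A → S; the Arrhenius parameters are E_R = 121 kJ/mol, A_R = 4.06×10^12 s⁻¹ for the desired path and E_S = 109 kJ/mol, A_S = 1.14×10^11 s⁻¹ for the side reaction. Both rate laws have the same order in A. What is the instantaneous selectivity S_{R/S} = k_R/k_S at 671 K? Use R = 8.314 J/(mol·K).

4.14

k_R/k_S = (A_R/A_S)·exp[−(E_R−E_S)/(RT)] = (A_R/A_S)·exp[(E_S−E_R)/(RT)].
(E_S−E_R)/(RT) = (109−121)×10³/(8.314×671) = -12000/5579 = -2.151.
k_R/k_S = (4.06×10^12/1.14×10^11)·exp(-2.151) = 35.61 × 0.1164 = 4.14.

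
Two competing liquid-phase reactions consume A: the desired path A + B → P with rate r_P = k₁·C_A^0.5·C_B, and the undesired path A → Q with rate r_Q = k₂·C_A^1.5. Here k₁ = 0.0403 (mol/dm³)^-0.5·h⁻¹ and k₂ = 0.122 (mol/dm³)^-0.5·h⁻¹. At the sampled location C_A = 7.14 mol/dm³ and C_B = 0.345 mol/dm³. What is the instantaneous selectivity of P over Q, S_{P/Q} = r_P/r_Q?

S_{P/Q} = r_P/r_Q = (k₁·C_A^0.5·C_B)/(k₂·C_A^1.5) = (k₁/k₂)·C_A⁻¹·C_B.
= (0.0403×7.140^0.5×0.3450) / (0.122×7.140^1.5) = 0.03715/2.328 = 0.0160.

0.0160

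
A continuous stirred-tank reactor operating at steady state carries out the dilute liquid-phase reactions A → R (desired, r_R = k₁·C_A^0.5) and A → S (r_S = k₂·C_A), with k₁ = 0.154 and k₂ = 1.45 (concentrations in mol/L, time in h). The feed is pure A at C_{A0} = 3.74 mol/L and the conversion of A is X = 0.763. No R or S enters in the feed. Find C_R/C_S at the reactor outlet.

0.113

Exit C_A = C_{A0}(1−X) = 3.74×0.237 = 0.8864 mol/L.
A CSTR operates uniformly at the exit composition, giving r_R = 0.1450 and r_S = 1.285 (each k·C_A^n at C_A = 0.8864).
Overall selectivity = C_R/C_S = r_Rτ/(r_Sτ) = r_R/r_S = 0.113.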